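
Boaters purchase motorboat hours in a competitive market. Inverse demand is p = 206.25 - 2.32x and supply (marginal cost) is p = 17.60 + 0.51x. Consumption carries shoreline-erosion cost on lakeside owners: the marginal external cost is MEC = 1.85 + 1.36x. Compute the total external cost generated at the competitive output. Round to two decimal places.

Market equilibrium (private): 17.60 + 0.51x = 206.25 - 2.32x → x_m = 66.6608.
Total external cost = ∫₀^{x_m} (1.85 + 1.36x) dx = 1.85×66.6608 + ½×1.36×66.6608² = 3145.0128.

3145.01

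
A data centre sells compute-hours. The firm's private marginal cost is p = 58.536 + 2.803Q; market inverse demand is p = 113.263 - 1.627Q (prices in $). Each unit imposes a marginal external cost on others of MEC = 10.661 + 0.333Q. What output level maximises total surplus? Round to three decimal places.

Q* = 9.252

Social marginal cost = private MC + MEC = 69.197 + 3.136Q.
Set SMC = demand: 69.197 + 3.136Q = 113.263 - 1.627Q → Q* = 9.2517.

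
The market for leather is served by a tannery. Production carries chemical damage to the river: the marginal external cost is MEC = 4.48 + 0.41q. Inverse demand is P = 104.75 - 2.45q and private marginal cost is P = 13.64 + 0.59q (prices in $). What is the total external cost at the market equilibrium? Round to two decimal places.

$318.40

Market equilibrium (private): 13.64 + 0.59q = 104.75 - 2.45q → q_m = 29.9704.
Total external cost = ∫₀^{q_m} (4.48 + 0.41q) dq = 4.48×29.9704 + ½×0.41×29.9704² = 318.4035.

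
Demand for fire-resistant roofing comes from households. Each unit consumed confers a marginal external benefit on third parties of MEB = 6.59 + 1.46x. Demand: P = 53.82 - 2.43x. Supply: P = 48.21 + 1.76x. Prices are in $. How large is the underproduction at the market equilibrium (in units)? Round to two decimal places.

3.13 units

Market equilibrium (private): 48.21 + 1.76x = 53.82 - 2.43x → x_m = 1.3389.
Social marginal benefit = demand + MEB = 60.41 - 0.97x.
Set SMB = MC: 60.41 - 0.97x = 48.21 + 1.76x → x* = 4.4689.
Gap = |1.3389 − 4.4689| = 3.1300.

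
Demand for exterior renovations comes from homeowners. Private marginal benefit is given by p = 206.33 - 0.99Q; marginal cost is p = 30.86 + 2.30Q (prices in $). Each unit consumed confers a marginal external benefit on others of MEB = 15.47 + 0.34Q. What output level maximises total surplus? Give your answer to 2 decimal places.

Q* = 64.73

Social marginal benefit = demand + MEB = 221.80 - 0.65Q.
Set SMB = MC: 221.80 - 0.65Q = 30.86 + 2.30Q → Q* = 64.7254.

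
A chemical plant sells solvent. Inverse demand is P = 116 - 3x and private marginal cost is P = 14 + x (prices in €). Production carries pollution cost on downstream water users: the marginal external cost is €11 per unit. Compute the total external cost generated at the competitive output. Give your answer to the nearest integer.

Market equilibrium (private): 14 + x = 116 - 3x → x_m = 25.5000.
Total external cost = MEC × x_m = 11 × 25.5000 = 280.5000.

€281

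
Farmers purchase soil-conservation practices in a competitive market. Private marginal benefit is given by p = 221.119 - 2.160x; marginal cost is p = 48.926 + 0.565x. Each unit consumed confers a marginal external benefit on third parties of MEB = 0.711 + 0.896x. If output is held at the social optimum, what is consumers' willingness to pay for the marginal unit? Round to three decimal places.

Social marginal benefit = demand + MEB = 221.830 - 1.264x.
Set SMB = MC: 221.830 - 1.264x = 48.926 + 0.565x → x* = 94.5347.
Consumer price on the demand curve at x*: 221.119 − 2.160×94.5347 = 16.9240.

P = 16.924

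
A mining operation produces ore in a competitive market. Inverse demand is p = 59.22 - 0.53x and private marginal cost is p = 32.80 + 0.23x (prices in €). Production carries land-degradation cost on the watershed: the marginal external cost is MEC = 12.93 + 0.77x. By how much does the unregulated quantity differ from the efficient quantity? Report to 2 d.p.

Market equilibrium (private): 32.80 + 0.23x = 59.22 - 0.53x → x_m = 34.7632.
Social marginal cost = private MC + MEC = 45.73 + x.
Set SMC = demand: 45.73 + x = 59.22 - 0.53x → x* = 8.8170.
Gap = |34.7632 − 8.8170| = 25.9462.

25.95 units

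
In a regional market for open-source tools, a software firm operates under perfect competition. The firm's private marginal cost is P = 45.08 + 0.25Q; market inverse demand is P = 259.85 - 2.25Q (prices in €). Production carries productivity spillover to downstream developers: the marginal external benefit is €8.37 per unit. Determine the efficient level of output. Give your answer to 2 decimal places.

Social marginal cost = private MC − MEB = 36.71 + 0.25Q.
Set SMC = demand: 36.71 + 0.25Q = 259.85 - 2.25Q → Q* = 89.2560.

Q* = 89.26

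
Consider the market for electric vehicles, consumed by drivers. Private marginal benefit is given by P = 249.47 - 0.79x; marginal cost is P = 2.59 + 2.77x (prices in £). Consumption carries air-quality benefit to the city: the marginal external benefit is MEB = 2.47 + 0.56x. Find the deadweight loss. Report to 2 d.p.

DWL = £284.35

Market equilibrium (private): 2.59 + 2.77x = 249.47 - 0.79x → x_m = 69.3483.
Social marginal benefit = demand + MEB = 251.94 - 0.23x.
Set SMB = MC: 251.94 - 0.23x = 2.59 + 2.77x → x* = 83.1167.
The loss is the area between SMB and MC from x* to x_m; with linear curves that's a triangle of height MEB(x_m).
DWL = ½ × 13.7684 × 41.3051 = 284.3526.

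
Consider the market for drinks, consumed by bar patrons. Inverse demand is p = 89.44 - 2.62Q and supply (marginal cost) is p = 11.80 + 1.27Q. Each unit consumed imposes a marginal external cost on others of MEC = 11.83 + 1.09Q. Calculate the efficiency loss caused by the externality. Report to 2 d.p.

Market equilibrium (private): 11.80 + 1.27Q = 89.44 - 2.62Q → Q_m = 19.9589.
Social marginal benefit = demand − MEC = 77.61 - 3.71Q.
Set SMB = MC: 77.61 - 3.71Q = 11.80 + 1.27Q → Q* = 13.2149.
The welfare-loss triangle has base |Q_m − Q*| and height MEC(Q_m) (the vertical gap between SMB and MC is zero at Q* and MEC at Q_m).
DWL = ½ × 6.7440 × 33.5852 = 113.2493.

DWL = 113.25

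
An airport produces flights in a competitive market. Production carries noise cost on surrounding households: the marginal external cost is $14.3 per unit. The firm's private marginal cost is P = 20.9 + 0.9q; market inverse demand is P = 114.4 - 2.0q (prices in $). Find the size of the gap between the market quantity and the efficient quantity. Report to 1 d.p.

Market equilibrium (private): 20.9 + 0.9q = 114.4 - 2.0q → q_m = 32.2414.
Social marginal cost = private MC + MEC = 35.2 + 0.9q.
Set SMC = demand: 35.2 + 0.9q = 114.4 - 2.0q → q* = 27.3103.
Gap = |32.2414 − 27.3103| = 4.9311.

4.9 units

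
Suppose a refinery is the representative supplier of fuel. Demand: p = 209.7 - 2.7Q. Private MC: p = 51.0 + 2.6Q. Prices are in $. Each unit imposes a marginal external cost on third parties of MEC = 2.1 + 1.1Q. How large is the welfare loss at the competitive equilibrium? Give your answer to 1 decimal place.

DWL = $95.9

Market equilibrium (private): 51.0 + 2.6Q = 209.7 - 2.7Q → Q_m = 29.9434.
Social marginal cost = private MC + MEC = 53.1 + 3.7Q.
Set SMC = demand: 53.1 + 3.7Q = 209.7 - 2.7Q → Q* = 24.4688.
Height of the DWL triangle at Q_m is SMC(Q_m) − demand(Q_m) = MEC(Q_m) = 35.0377.
DWL = ½ × 5.4746 × 35.0377 = 95.9087.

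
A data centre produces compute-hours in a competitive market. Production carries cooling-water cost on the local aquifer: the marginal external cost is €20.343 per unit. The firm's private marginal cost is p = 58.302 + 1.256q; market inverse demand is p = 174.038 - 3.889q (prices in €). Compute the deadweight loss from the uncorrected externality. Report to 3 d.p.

DWL = €40.217

Market equilibrium (private): 58.302 + 1.256q = 174.038 - 3.889q → q_m = 22.4948.
Social marginal cost = private MC + MEC = 78.645 + 1.256q.
Set SMC = demand: 78.645 + 1.256q = 174.038 - 3.889q → q* = 18.5409.
Between q* and q_m the wedge SMC − demand runs linearly from 0 to MEC(q_m), so the loss is a triangle.
DWL = ½ × 3.9539 × 20.3430 = 40.2171.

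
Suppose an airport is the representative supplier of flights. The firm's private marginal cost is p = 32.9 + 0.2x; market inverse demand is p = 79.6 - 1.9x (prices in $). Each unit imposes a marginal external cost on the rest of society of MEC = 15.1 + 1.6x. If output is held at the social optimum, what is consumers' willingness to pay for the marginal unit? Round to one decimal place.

Social marginal cost = private MC + MEC = 48.0 + 1.8x.
Set SMC = demand: 48.0 + 1.8x = 79.6 - 1.9x → x* = 8.5405.
Consumer price on the demand curve at x*: 79.6 − 1.9×8.5405 = 63.3731.

P = $63.4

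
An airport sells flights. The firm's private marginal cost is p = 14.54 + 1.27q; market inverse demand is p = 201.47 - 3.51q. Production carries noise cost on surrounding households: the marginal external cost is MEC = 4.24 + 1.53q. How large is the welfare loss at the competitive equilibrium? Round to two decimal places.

DWL = 325.31

Market equilibrium (private): 14.54 + 1.27q = 201.47 - 3.51q → q_m = 39.1067.
Social marginal cost = private MC + MEC = 18.78 + 2.80q.
Set SMC = demand: 18.78 + 2.80q = 201.47 - 3.51q → q* = 28.9525.
Between q* and q_m the wedge SMC − demand runs linearly from 0 to MEC(q_m), so the loss is a triangle.
DWL = ½ × 10.1542 × 64.0732 = 325.3060.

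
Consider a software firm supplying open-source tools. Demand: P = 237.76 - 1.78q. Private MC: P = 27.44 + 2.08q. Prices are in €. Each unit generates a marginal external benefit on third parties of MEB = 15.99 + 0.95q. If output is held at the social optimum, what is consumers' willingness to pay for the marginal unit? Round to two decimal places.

Social marginal cost = private MC − MEB = 11.45 + 1.13q.
Set SMC = demand: 11.45 + 1.13q = 237.76 - 1.78q → q* = 77.7698.
Consumer price on the demand curve at q*: 237.76 − 1.78×77.7698 = 99.3298.

P = €99.33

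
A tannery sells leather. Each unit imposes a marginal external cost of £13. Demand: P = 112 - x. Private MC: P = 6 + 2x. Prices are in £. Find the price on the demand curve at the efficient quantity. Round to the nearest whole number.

P = £81

Social marginal cost = private MC + MEC = 19 + 2x.
Set SMC = demand: 19 + 2x = 112 - x → x* = 31.0000.
Consumer price on the demand curve at x*: 112 − 1×31.0000 = 81.0000.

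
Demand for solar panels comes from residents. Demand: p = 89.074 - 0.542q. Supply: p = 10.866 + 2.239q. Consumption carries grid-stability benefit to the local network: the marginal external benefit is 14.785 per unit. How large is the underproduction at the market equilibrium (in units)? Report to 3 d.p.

Market equilibrium (private): 10.866 + 2.239q = 89.074 - 0.542q → q_m = 28.1223.
Social marginal benefit = demand + MEB = 103.859 - 0.542q.
Set SMB = MC: 103.859 - 0.542q = 10.866 + 2.239q → q* = 33.4387.
Gap = |28.1223 − 33.4387| = 5.3164.

5.316 units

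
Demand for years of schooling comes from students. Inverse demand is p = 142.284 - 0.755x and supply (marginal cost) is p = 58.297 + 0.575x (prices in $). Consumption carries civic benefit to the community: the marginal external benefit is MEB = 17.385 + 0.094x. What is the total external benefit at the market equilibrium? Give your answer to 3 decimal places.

Market equilibrium (private): 58.297 + 0.575x = 142.284 - 0.755x → x_m = 63.1481.
Total external benefit = ∫₀^{x_m} (17.385 + 0.094x) dx = 17.385×63.1481 + ½×0.094×63.1481² = 1285.2508.

$1285.251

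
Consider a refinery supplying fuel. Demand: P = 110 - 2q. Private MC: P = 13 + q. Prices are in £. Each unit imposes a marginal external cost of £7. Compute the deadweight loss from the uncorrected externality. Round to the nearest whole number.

Market equilibrium (private): 13 + q = 110 - 2q → q_m = 32.3333.
Social marginal cost = private MC + MEC = 20 + q.
Set SMC = demand: 20 + q = 110 - 2q → q* = 30.0000.
Height of the DWL triangle at q_m is SMC(q_m) − demand(q_m) = MEC(q_m) = 7.0000.
DWL = ½ × 2.3333 × 7.0000 = 8.1666.

DWL = £8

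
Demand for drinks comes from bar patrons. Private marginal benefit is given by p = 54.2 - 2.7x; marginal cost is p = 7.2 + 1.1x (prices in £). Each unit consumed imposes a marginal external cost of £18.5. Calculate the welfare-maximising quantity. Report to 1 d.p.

Social marginal benefit = demand − MEC = 35.7 - 2.7x.
Set SMB = MC: 35.7 - 2.7x = 7.2 + 1.1x → x* = 7.5000.

x* = 7.5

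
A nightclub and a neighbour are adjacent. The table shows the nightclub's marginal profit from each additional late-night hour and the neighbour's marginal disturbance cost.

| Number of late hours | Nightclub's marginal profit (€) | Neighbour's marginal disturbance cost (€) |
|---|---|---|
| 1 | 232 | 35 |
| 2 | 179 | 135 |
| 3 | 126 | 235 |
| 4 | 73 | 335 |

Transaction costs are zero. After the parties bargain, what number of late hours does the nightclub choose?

Bargaining reaches the level where marginal profit last exceeds marginal disturbance cost.
That holds through level 2 (179 ≥ 135) but not at 3 (126 < 235).

2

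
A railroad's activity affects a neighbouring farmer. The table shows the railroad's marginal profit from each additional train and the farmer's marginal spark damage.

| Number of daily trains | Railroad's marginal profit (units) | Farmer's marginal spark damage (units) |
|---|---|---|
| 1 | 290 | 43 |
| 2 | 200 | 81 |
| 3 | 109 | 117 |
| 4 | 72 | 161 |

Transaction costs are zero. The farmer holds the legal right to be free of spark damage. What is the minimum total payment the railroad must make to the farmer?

124

Efficient level: marginal profit ≥ marginal spark damage through level 2, so k* = 2.
With the farmer holding the right, the railroad must at least compensate total damage at k*: 43 + 81 = 124.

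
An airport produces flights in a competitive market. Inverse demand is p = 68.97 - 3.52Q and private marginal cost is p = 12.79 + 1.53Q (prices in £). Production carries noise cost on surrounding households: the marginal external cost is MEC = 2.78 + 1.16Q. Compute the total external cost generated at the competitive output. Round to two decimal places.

Market equilibrium (private): 12.79 + 1.53Q = 68.97 - 3.52Q → Q_m = 11.1248.
Total external cost = ∫₀^{Q_m} (2.78 + 1.16Q) dQ = 2.78×11.1248 + ½×1.16×11.1248² = 102.7084.

£102.71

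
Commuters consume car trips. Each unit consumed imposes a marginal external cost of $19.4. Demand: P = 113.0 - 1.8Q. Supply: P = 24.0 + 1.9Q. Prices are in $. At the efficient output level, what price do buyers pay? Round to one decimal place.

Social marginal benefit = demand − MEC = 93.6 - 1.8Q.
Set SMB = MC: 93.6 - 1.8Q = 24.0 + 1.9Q → Q* = 18.8108.
Consumer price on the demand curve at Q*: 113.0 − 1.8×18.8108 = 79.1406.

P = $79.1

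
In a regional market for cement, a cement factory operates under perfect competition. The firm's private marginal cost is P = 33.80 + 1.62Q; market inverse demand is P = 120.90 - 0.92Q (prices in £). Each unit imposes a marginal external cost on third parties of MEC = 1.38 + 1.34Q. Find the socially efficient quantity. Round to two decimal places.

Q* = 22.09

Social marginal cost = private MC + MEC = 35.18 + 2.96Q.
Set SMC = demand: 35.18 + 2.96Q = 120.90 - 0.92Q → Q* = 22.0928.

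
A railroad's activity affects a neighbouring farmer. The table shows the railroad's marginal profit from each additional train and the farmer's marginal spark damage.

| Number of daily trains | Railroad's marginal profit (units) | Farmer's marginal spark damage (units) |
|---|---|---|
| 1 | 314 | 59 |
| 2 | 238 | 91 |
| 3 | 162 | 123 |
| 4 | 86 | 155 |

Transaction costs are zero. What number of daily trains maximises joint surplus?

3

Bargaining reaches the level where marginal profit last exceeds marginal spark damage.
That holds through level 3 (162 ≥ 123) but not at 4 (86 < 155).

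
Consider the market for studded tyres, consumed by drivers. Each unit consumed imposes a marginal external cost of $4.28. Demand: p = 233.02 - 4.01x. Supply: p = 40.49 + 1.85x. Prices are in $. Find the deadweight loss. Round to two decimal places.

DWL = $1.56

Market equilibrium (private): 40.49 + 1.85x = 233.02 - 4.01x → x_m = 32.8549.
Social marginal benefit = demand − MEC = 228.74 - 4.01x.
Set SMB = MC: 228.74 - 4.01x = 40.49 + 1.85x → x* = 32.1246.
The loss is the area between SMB and MC from x* to x_m; with linear curves that's a triangle of height MEC(x_m).
DWL = ½ × 0.7303 × 4.2800 = 1.5628.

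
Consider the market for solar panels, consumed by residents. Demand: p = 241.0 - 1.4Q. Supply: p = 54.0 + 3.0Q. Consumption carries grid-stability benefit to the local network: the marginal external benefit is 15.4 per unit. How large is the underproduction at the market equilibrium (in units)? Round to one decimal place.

3.5 units

Market equilibrium (private): 54.0 + 3.0Q = 241.0 - 1.4Q → Q_m = 42.5000.
Social marginal benefit = demand + MEB = 256.4 - 1.4Q.
Set SMB = MC: 256.4 - 1.4Q = 54.0 + 3.0Q → Q* = 46.0000.
Gap = |42.5000 − 46.0000| = 3.5000.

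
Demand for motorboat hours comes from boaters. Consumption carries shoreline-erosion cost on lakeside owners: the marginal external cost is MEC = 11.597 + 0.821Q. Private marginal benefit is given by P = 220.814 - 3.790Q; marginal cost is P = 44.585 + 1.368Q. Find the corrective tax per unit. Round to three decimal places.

tax = 34.203 per unit

Social marginal benefit = demand − MEC = 209.217 - 4.611Q.
Set SMB = MC: 209.217 - 4.611Q = 44.585 + 1.368Q → Q* = 27.5350.
The Pigouvian tax equals MEC at Q*: 11.597 + 0.821×27.5350 = 34.2032.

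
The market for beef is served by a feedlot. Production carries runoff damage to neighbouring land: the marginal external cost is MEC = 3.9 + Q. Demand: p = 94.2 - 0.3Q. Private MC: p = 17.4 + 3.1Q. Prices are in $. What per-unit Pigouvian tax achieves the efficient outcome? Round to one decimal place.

tax = $20.5 per unit

Social marginal cost = private MC + MEC = 21.3 + 4.1Q.
Set SMC = demand: 21.3 + 4.1Q = 94.2 - 0.3Q → Q* = 16.5682.
The Pigouvian tax equals MEC at Q*: 3.9 + 1.0×16.5682 = 20.4682.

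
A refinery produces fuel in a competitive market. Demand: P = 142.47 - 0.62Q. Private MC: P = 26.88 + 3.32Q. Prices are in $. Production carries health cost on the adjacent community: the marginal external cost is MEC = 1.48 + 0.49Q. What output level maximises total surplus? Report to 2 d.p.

Social marginal cost = private MC + MEC = 28.36 + 3.81Q.
Set SMC = demand: 28.36 + 3.81Q = 142.47 - 0.62Q → Q* = 25.7585.

Q* = 25.76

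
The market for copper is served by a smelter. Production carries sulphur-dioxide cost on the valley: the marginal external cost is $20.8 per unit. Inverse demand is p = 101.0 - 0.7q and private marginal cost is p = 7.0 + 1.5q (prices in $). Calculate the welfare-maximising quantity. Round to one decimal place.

Social marginal cost = private MC + MEC = 27.8 + 1.5q.
Set SMC = demand: 27.8 + 1.5q = 101.0 - 0.7q → q* = 33.2727.

q* = 33.3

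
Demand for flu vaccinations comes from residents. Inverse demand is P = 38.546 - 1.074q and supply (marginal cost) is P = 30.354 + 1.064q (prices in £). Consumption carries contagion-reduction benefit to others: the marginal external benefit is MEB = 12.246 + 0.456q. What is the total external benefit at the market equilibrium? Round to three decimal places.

£50.269

Market equilibrium (private): 30.354 + 1.064q = 38.546 - 1.074q → q_m = 3.8316.
Total external benefit = ∫₀^{q_m} (12.246 + 0.456q) dq = 12.246×3.8316 + ½×0.456×3.8316² = 50.2691.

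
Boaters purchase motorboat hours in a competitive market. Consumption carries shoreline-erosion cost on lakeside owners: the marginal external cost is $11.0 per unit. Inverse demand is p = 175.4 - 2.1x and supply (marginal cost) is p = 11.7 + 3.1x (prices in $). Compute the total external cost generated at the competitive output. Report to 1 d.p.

$346.3

Market equilibrium (private): 11.7 + 3.1x = 175.4 - 2.1x → x_m = 31.4808.
Total external cost = MEC × x_m = 11.0 × 31.4808 = 346.2888.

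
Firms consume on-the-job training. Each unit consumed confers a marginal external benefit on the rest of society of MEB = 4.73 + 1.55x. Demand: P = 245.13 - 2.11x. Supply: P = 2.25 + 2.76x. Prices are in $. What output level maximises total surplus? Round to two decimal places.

x* = 74.58

Social marginal benefit = demand + MEB = 249.86 - 0.56x.
Set SMB = MC: 249.86 - 0.56x = 2.25 + 2.76x → x* = 74.5813.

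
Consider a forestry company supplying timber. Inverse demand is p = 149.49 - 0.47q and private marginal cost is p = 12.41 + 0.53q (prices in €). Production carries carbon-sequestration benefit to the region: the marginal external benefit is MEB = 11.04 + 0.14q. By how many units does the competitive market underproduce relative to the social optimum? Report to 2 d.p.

Market equilibrium (private): 12.41 + 0.53q = 149.49 - 0.47q → q_m = 137.0800.
Social marginal cost = private MC − MEB = 1.37 + 0.39q.
Set SMC = demand: 1.37 + 0.39q = 149.49 - 0.47q → q* = 172.2326.
Gap = |137.0800 − 172.2326| = 35.1526.

35.15 units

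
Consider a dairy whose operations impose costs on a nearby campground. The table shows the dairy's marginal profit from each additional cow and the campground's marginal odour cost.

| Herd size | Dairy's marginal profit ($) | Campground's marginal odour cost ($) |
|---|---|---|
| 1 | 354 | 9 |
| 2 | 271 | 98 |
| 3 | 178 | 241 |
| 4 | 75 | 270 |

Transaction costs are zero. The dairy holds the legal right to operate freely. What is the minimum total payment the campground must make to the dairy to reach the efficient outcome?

Left alone the dairy would choose level 4 (marginal profit stays positive).
Efficient level: k* = 2 (marginal profit ≥ marginal odour cost through 2).
The campground must at least cover the dairy's forgone profit from cutting 4→2: 178 + 75 = 253.

$253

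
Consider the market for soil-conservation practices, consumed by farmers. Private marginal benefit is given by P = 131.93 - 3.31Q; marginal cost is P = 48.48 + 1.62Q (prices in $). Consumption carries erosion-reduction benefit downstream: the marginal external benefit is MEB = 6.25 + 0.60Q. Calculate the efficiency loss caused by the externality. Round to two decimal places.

Market equilibrium (private): 48.48 + 1.62Q = 131.93 - 3.31Q → Q_m = 16.9270.
Social marginal benefit = demand + MEB = 138.18 - 2.71Q.
Set SMB = MC: 138.18 - 2.71Q = 48.48 + 1.62Q → Q* = 20.7159.
The loss is the area between SMB and MC from Q* to Q_m; with linear curves that's a triangle of height MEB(Q_m).
DWL = ½ × 3.7889 × 16.4062 = 31.0807.

DWL = $31.08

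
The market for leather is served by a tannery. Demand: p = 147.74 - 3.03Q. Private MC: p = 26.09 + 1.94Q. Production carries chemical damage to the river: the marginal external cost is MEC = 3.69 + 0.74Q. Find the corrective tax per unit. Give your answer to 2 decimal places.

Social marginal cost = private MC + MEC = 29.78 + 2.68Q.
Set SMC = demand: 29.78 + 2.68Q = 147.74 - 3.03Q → Q* = 20.6585.
The Pigouvian tax equals MEC at Q*: 3.69 + 0.74×20.6585 = 18.9773.

tax = 18.98 per unit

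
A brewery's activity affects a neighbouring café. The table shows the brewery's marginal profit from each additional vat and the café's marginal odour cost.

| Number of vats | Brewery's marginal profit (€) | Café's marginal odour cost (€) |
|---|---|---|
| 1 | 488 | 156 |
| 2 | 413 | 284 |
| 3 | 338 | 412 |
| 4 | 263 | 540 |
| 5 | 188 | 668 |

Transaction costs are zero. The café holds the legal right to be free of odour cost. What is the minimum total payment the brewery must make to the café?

€440

Efficient level: marginal profit ≥ marginal odour cost through level 2, so k* = 2.
With the café holding the right, the brewery must at least compensate total damage at k*: 156 + 284 = 440.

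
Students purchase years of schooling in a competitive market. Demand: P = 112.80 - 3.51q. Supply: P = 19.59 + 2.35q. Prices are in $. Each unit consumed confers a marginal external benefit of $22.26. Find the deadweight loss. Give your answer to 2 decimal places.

DWL = $42.28

Market equilibrium (private): 19.59 + 2.35q = 112.80 - 3.51q → q_m = 15.9061.
Social marginal benefit = demand + MEB = 135.06 - 3.51q.
Set SMB = MC: 135.06 - 3.51q = 19.59 + 2.35q → q* = 19.7048.
Height of the DWL triangle at q_m is SMB(q_m) − MC(q_m) = MEB(q_m) = 22.2600.
DWL = ½ × 3.7987 × 22.2600 = 42.2795.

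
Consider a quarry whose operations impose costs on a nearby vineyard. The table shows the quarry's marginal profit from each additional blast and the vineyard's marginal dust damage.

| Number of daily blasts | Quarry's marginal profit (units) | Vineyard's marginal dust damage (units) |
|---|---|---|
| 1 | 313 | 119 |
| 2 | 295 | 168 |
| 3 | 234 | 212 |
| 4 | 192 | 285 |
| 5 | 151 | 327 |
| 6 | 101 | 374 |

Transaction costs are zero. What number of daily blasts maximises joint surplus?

3

Bargaining reaches the level where marginal profit last exceeds marginal dust damage.
That holds through level 3 (234 ≥ 212) but not at 4 (192 < 285).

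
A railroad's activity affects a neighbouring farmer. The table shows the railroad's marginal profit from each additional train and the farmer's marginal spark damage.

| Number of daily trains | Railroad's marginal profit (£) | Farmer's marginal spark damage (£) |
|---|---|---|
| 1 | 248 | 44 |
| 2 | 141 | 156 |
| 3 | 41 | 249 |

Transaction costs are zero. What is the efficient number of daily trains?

1

Bargaining reaches the level where marginal profit last exceeds marginal spark damage.
That holds through level 1 (248 ≥ 44) but not at 2 (141 < 156).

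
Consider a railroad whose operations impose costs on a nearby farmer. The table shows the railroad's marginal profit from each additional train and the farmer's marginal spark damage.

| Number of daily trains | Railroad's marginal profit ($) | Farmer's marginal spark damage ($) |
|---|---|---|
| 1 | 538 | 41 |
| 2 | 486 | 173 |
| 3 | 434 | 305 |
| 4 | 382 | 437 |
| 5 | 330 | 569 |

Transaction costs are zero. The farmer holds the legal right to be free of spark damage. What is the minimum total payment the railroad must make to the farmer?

$519

Efficient level: marginal profit ≥ marginal spark damage through level 3, so k* = 3.
With the farmer holding the right, the railroad must at least compensate total damage at k*: 41 + 173 + 305 = 519.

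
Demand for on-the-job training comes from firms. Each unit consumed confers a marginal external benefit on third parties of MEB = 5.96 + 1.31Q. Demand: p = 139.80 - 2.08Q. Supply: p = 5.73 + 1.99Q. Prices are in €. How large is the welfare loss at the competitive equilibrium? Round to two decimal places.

Market equilibrium (private): 5.73 + 1.99Q = 139.80 - 2.08Q → Q_m = 32.9410.
Social marginal benefit = demand + MEB = 145.76 - 0.77Q.
Set SMB = MC: 145.76 - 0.77Q = 5.73 + 1.99Q → Q* = 50.7355.
Between Q* and Q_m the wedge SMB − MC runs linearly from 0 to MEB(Q_m), so the loss is a triangle.
DWL = ½ × 17.7945 × 49.1128 = 436.9689.

DWL = €436.97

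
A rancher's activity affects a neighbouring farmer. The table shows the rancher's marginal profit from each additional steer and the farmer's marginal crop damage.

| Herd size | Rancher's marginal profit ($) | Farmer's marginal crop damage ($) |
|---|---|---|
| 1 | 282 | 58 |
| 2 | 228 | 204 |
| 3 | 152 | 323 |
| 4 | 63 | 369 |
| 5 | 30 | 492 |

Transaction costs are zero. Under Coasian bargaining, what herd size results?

2

Bargaining reaches the level where marginal profit last exceeds marginal crop damage.
That holds through level 2 (228 ≥ 204) but not at 3 (152 < 323).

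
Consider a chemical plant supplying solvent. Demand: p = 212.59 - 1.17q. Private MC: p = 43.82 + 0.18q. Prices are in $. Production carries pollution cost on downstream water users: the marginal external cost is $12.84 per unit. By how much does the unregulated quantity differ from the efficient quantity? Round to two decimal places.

Market equilibrium (private): 43.82 + 0.18q = 212.59 - 1.17q → q_m = 125.0148.
Social marginal cost = private MC + MEC = 56.66 + 0.18q.
Set SMC = demand: 56.66 + 0.18q = 212.59 - 1.17q → q* = 115.5037.
Gap = |125.0148 − 115.5037| = 9.5111.

9.51 units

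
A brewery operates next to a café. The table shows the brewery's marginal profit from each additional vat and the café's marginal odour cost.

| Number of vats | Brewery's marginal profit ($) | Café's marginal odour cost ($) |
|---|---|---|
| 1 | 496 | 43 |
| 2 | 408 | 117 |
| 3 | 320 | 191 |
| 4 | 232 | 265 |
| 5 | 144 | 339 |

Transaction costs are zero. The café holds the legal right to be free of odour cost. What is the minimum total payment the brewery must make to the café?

$351

Efficient level: marginal profit ≥ marginal odour cost through level 3, so k* = 3.
With the café holding the right, the brewery must at least compensate total damage at k*: 43 + 117 + 191 = 351.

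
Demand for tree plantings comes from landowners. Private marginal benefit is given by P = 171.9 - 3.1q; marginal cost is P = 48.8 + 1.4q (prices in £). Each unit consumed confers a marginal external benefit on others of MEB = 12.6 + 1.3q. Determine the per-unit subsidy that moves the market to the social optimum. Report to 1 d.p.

subsidy = £67.7 per unit

Social marginal benefit = demand + MEB = 184.5 - 1.8q.
Set SMB = MC: 184.5 - 1.8q = 48.8 + 1.4q → q* = 42.4063.
The Pigouvian subsidy equals MEB at q*: 12.6 + 1.3×42.4063 = 67.7282.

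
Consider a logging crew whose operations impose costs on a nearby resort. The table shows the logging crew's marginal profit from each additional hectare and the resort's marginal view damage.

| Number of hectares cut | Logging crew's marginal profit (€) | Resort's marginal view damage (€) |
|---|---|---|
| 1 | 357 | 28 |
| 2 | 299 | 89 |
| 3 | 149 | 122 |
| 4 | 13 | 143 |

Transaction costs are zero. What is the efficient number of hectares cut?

Bargaining reaches the level where marginal profit last exceeds marginal view damage.
That holds through level 3 (149 ≥ 122) but not at 4 (13 < 143).

3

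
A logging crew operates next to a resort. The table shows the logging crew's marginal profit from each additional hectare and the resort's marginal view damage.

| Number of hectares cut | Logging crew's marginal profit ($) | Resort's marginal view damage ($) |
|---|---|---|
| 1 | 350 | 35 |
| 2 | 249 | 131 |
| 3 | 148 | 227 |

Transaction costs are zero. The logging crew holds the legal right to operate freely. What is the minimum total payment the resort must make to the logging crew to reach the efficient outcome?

$148

Left alone the logging crew would choose level 3 (marginal profit stays positive).
Efficient level: k* = 2 (marginal profit ≥ marginal view damage through 2).
The resort must at least cover the logging crew's forgone profit from cutting 3→2: 148 = 148.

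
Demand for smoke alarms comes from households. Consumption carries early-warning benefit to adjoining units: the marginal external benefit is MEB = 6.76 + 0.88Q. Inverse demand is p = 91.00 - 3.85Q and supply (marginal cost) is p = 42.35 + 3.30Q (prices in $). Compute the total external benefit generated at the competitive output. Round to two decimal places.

Market equilibrium (private): 42.35 + 3.30Q = 91.00 - 3.85Q → Q_m = 6.8042.
Total external benefit = ∫₀^{Q_m} (6.76 + 0.88Q) dQ = 6.76×6.8042 + ½×0.88×6.8042² = 66.3671.

$66.37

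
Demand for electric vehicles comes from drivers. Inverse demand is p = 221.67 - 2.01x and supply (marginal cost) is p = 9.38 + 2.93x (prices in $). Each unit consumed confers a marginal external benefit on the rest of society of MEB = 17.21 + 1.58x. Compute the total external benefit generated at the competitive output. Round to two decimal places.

$2198.50

Market equilibrium (private): 9.38 + 2.93x = 221.67 - 2.01x → x_m = 42.9737.
Total external benefit = ∫₀^{x_m} (17.21 + 1.58x) dx = 17.21×42.9737 + ½×1.58×42.9737² = 2198.5011.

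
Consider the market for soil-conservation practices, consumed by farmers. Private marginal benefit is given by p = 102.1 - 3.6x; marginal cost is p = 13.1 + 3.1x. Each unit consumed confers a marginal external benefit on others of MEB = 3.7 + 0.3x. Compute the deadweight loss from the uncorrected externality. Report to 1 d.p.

Market equilibrium (private): 13.1 + 3.1x = 102.1 - 3.6x → x_m = 13.2836.
Social marginal benefit = demand + MEB = 105.8 - 3.3x.
Set SMB = MC: 105.8 - 3.3x = 13.1 + 3.1x → x* = 14.4844.
The welfare-loss triangle has base |x_m − x*| and height MEB(x_m) (the vertical gap between SMB and MC is zero at x* and MEB at x_m).
DWL = ½ × 1.2008 × 7.6851 = 4.6141.

DWL = 4.6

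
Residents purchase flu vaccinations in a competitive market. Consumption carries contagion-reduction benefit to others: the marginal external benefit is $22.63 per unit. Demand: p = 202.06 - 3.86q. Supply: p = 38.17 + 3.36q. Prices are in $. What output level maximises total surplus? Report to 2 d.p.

q* = 25.83

Social marginal benefit = demand + MEB = 224.69 - 3.86q.
Set SMB = MC: 224.69 - 3.86q = 38.17 + 3.36q → q* = 25.8338.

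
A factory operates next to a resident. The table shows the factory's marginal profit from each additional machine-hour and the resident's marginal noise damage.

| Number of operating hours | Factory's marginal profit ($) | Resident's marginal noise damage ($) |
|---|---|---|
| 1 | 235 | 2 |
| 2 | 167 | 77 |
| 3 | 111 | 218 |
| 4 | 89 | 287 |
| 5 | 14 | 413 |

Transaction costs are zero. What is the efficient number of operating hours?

2

Bargaining reaches the level where marginal profit last exceeds marginal noise damage.
That holds through level 2 (167 ≥ 77) but not at 3 (111 < 218).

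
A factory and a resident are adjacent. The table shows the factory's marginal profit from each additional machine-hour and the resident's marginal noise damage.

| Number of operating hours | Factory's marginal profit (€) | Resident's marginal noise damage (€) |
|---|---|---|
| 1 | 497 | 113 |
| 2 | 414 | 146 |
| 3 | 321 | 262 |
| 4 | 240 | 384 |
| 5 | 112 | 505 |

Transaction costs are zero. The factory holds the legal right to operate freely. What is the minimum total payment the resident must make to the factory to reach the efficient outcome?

€352

Left alone the factory would choose level 5 (marginal profit stays positive).
Efficient level: k* = 3 (marginal profit ≥ marginal noise damage through 3).
The resident must at least cover the factory's forgone profit from cutting 5→3: 240 + 112 = 352.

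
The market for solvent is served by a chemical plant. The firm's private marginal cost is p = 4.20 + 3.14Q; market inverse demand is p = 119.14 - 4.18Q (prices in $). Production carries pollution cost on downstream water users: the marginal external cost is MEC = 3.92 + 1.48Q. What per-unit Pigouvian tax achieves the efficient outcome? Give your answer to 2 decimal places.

Social marginal cost = private MC + MEC = 8.12 + 4.62Q.
Set SMC = demand: 8.12 + 4.62Q = 119.14 - 4.18Q → Q* = 12.6159.
The Pigouvian tax equals MEC at Q*: 3.92 + 1.48×12.6159 = 22.5915.

tax = $22.59 per unit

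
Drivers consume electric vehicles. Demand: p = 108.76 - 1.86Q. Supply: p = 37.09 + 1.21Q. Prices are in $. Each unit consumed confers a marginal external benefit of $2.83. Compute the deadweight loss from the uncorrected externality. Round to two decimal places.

DWL = $1.30

Market equilibrium (private): 37.09 + 1.21Q = 108.76 - 1.86Q → Q_m = 23.3453.
Social marginal benefit = demand + MEB = 111.59 - 1.86Q.
Set SMB = MC: 111.59 - 1.86Q = 37.09 + 1.21Q → Q* = 24.2671.
The loss is the area between SMB and MC from Q* to Q_m; with linear curves that's a triangle of height MEB(Q_m).
DWL = ½ × 0.9218 × 2.8300 = 1.3043.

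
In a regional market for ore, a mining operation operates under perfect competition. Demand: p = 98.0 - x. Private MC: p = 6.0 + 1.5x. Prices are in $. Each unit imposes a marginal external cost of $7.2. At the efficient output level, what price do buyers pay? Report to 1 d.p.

Social marginal cost = private MC + MEC = 13.2 + 1.5x.
Set SMC = demand: 13.2 + 1.5x = 98.0 - x → x* = 33.9200.
Consumer price on the demand curve at x*: 98.0 − 1.0×33.9200 = 64.0800.

P = $64.1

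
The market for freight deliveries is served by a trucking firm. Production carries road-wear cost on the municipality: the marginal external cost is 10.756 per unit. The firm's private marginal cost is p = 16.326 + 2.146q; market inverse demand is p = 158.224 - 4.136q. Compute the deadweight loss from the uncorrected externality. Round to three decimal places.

Market equilibrium (private): 16.326 + 2.146q = 158.224 - 4.136q → q_m = 22.5880.
Social marginal cost = private MC + MEC = 27.082 + 2.146q.
Set SMC = demand: 27.082 + 2.146q = 158.224 - 4.136q → q* = 20.8758.
The welfare-loss triangle has base |q_m − q*| and height MEC(q_m) (the vertical gap between SMC and demand is zero at q* and MEC at q_m).
DWL = ½ × 1.7122 × 10.7560 = 9.2082.

DWL = 9.208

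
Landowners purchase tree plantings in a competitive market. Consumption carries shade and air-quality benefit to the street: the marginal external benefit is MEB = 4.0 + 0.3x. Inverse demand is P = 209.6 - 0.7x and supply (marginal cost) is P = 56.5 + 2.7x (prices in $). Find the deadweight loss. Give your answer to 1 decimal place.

Market equilibrium (private): 56.5 + 2.7x = 209.6 - 0.7x → x_m = 45.0294.
Social marginal benefit = demand + MEB = 213.6 - 0.4x.
Set SMB = MC: 213.6 - 0.4x = 56.5 + 2.7x → x* = 50.6774.
Between x* and x_m the wedge SMB − MC runs linearly from 0 to MEB(x_m), so the loss is a triangle.
DWL = ½ × 5.6480 × 17.5088 = 49.4449.

DWL = $49.4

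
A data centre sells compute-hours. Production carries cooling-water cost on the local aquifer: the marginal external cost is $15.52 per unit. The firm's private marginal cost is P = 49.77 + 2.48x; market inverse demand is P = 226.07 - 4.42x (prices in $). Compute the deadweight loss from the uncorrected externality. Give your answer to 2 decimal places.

Market equilibrium (private): 49.77 + 2.48x = 226.07 - 4.42x → x_m = 25.5507.
Social marginal cost = private MC + MEC = 65.29 + 2.48x.
Set SMC = demand: 65.29 + 2.48x = 226.07 - 4.42x → x* = 23.3014.
The welfare-loss triangle has base |x_m − x*| and height MEC(x_m) (the vertical gap between SMC and demand is zero at x* and MEC at x_m).
DWL = ½ × 2.2493 × 15.5200 = 17.4546.

DWL = $17.45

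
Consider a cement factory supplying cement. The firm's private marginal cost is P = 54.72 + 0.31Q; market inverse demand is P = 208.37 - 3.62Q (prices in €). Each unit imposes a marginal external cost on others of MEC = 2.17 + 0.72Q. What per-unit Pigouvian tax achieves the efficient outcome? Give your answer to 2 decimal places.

tax = €25.62 per unit

Social marginal cost = private MC + MEC = 56.89 + 1.03Q.
Set SMC = demand: 56.89 + 1.03Q = 208.37 - 3.62Q → Q* = 32.5763.
The Pigouvian tax equals MEC at Q*: 2.17 + 0.72×32.5763 = 25.6249.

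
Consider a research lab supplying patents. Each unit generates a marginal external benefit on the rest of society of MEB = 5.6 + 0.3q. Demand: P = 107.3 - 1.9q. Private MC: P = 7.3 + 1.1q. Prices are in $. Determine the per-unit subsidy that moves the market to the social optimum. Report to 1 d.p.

subsidy = $17.3 per unit

Social marginal cost = private MC − MEB = 1.7 + 0.8q.
Set SMC = demand: 1.7 + 0.8q = 107.3 - 1.9q → q* = 39.1111.
The Pigouvian subsidy equals MEB at q*: 5.6 + 0.3×39.1111 = 17.3333.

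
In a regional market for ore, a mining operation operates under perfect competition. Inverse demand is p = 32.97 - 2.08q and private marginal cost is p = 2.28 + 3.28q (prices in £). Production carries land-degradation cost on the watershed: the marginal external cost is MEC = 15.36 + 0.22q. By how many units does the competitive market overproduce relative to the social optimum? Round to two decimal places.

2.98 units

Market equilibrium (private): 2.28 + 3.28q = 32.97 - 2.08q → q_m = 5.7257.
Social marginal cost = private MC + MEC = 17.64 + 3.50q.
Set SMC = demand: 17.64 + 3.50q = 32.97 - 2.08q → q* = 2.7473.
Gap = |5.7257 − 2.7473| = 2.9784.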